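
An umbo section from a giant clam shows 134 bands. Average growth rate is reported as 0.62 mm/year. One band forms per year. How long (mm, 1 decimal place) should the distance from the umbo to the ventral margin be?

83.1 mm

134 years of growth are recorded.
Length ≈ 0.62 × 134 = 83.1 mm.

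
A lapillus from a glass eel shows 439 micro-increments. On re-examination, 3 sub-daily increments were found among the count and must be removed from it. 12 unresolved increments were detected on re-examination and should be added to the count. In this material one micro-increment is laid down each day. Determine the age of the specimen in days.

True micro-increment count = 439 − 3 + 12 = 448.
With a one-to-one micro-increment periodicity this is 448 days.

448 d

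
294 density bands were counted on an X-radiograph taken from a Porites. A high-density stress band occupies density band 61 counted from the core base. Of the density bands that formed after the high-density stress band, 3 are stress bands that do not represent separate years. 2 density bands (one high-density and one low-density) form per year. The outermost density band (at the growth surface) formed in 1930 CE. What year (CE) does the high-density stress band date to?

1815 CE

Between density band 61 and the growth surface there are 294 − 61 = 233 density bands.
Excluding 3 false density bands: 233 − 3 = 230.
With 2 density bands per year, 230 / 2 = 115 years.
Counting back 115 years from 1930 CE places the high-density stress band in 1930 − 115 = 1815 CE.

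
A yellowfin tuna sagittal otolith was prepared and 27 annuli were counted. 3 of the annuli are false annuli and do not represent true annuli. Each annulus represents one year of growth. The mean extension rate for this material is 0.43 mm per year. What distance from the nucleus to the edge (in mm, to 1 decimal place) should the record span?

Adjusted count: 27 − 3 = 24 annuli.
24 years at 0.43 mm/year gives 0.43 × 24 = 10.3 mm.

10.3 mm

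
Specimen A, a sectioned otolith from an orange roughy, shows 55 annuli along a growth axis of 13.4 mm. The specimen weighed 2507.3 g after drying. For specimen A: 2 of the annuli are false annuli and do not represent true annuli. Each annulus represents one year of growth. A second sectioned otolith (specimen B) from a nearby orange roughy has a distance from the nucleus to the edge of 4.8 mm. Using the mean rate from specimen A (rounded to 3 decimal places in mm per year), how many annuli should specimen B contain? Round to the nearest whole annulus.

19 annuli

Specimen A: adjusted count: 55 − 2 = 53 annuli.
A: Extension rate ≈ 13.4 / 53 = 0.253 mm/year.
Specimen B: 4.8 mm / 0.253 mm per year = 18.97 years ≈ 19 annuli.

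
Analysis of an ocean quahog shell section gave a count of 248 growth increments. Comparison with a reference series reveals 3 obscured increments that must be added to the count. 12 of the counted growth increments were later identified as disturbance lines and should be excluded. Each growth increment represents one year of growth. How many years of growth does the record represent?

239 years

After corrections the count is 248 − 12 + 3 = 239 growth increments.
With a one-to-one growth increment periodicity this is 239 years.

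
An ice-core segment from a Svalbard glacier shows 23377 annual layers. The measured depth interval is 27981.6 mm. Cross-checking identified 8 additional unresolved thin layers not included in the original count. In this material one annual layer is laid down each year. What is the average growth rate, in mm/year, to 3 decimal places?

Correcting the raw count gives 23377 + 8 = 23385 true annual layers.
Extension rate ≈ 27981.6 / 23385 = 1.197 mm/year.

1.197 mm/year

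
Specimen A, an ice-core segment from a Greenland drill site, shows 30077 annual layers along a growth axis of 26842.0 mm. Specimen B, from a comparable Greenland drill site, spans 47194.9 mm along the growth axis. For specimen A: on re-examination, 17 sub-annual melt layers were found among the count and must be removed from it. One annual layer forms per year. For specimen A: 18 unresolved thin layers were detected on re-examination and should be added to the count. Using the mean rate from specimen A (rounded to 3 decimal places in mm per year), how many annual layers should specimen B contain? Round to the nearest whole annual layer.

Specimen A: adjusted count: 30077 − 17 + 18 = 30078 annual layers.
A: Extension rate ≈ 26842.0 / 30078 = 0.892 mm per year.
For B, 47194.9 / 0.892 = 52909.08 years ≈ 52909 annual layers.

52909 annual layers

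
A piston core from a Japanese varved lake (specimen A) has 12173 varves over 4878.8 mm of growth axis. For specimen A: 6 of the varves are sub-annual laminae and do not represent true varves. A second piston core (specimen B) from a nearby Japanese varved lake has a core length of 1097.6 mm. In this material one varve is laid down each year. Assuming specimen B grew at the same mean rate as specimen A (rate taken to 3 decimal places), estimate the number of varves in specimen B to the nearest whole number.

Specimen A: correcting the raw count gives 12173 − 6 = 12167 true varves.
A: Mean rate = 4878.8 mm / 12167 years ≈ 0.401 mm/yr.
Specimen B: 1097.6 mm / 0.401 mm per year = 2737.16 years ≈ 2737 varves.

2737 varves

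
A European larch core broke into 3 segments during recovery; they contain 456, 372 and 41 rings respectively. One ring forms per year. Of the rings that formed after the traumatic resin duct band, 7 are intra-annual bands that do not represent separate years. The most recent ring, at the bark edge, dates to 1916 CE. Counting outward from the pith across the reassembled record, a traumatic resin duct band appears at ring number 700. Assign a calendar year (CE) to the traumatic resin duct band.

1754 CE

Total rings = 456 + 372 + 41 = 869.
The traumatic resin duct band sits at ring 700 from the pith, so 869 − 700 = 169 rings formed after it.
Removing the 7 false rings leaves 169 − 7 = 162 true rings beyond the traumatic resin duct band.
The ring at the bark edge is 1916 CE, so the traumatic resin duct band dates to 1916 − 162 = 1754 CE.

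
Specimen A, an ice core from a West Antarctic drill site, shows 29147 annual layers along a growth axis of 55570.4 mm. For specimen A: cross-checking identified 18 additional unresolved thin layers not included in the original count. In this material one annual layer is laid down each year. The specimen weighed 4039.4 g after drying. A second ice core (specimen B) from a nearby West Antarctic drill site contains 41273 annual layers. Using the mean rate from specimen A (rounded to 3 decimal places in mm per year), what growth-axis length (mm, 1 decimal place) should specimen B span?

Specimen A: true annual layer count = 29147 + 18 = 29165.
A: 55570.4 mm over 29165 years gives 55570.4 / 29165 ≈ 1.905 mm/year.
Length of B = 1.905 × 41273 = 78625.1 mm.

78625.1 mm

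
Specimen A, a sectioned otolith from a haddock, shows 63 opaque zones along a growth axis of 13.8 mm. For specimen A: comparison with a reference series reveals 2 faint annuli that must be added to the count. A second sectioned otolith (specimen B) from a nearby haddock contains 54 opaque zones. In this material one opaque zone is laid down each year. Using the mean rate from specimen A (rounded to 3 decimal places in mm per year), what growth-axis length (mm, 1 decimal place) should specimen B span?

11.4 mm

Specimen A: adjusted count: 63 + 2 = 65 opaque zones.
A: 13.8 mm over 65 years gives 13.8 / 65 ≈ 0.212 mm per year.
B's length ≈ 0.212 × 54 = 11.4 mm.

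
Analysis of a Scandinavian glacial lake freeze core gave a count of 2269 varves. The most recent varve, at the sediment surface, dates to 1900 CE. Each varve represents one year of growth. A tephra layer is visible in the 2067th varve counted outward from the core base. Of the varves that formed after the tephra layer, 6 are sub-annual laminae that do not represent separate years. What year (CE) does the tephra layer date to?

1704 CE

The tephra layer sits at varve 2067 from the core base, so 2269 − 2067 = 202 varves formed after it.
Excluding 6 false varves: 202 − 6 = 196.
Counting back 196 years from 1900 CE places the tephra layer in 1900 − 196 = 1704 CE.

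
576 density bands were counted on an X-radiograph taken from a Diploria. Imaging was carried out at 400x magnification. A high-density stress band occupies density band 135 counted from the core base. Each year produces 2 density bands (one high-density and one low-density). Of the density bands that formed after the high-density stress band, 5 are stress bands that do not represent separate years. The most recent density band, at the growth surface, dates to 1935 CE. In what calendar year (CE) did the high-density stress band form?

576 − 135 = 441 density bands lie beyond the high-density stress band toward the growth surface.
441 − 5 false = 436 true density bands after the high-density stress band.
With 2 density bands per year, 436 / 2 = 218 years.
1935 − 218 = 1717 CE.

1717 CE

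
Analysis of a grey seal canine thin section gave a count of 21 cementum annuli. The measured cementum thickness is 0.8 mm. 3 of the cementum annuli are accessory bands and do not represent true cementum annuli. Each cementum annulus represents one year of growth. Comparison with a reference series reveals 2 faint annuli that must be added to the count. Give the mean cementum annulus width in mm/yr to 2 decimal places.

0.04 mm/yr

Correcting the raw count gives 21 − 3 + 2 = 20 true cementum annuli.
Extension rate ≈ 0.8 / 20 = 0.04 mm/yr.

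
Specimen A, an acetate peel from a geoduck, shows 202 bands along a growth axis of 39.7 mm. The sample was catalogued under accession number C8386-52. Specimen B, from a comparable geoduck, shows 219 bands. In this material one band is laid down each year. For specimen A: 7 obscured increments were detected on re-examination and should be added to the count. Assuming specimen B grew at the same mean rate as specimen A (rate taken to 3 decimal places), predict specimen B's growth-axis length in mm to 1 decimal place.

41.6 mm

Specimen A: after corrections the count is 202 + 7 = 209 bands.
A: Mean rate = 39.7 mm / 209 years ≈ 0.190 mm/yr.
Length of B = 0.190 × 219 = 41.6 mm.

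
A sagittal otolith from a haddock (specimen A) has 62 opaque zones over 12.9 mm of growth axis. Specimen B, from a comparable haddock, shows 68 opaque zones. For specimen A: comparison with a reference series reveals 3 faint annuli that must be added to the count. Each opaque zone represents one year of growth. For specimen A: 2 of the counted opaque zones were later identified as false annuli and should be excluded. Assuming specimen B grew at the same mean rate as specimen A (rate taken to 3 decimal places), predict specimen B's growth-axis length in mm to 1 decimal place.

13.9 mm

Specimen A: adjusted count: 62 − 2 + 3 = 63 opaque zones.
A: Mean rate = 12.9 mm / 63 years ≈ 0.205 mm per year.
For B, 0.205 mm/year × 68 years = 13.9 mm.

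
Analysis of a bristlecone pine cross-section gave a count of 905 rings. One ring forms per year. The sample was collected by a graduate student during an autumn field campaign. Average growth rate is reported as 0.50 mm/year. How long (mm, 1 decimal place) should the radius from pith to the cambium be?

452.5 mm

905 years of growth are recorded.
Predicted length = 0.50 mm/year × 905 years = 452.5 mm.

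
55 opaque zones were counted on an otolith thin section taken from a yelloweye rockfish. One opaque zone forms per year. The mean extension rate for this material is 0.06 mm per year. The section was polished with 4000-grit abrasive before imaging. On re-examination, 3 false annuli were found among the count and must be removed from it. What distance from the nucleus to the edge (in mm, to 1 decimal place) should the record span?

3.1 mm

True opaque zone count = 55 − 3 = 52.
52 years at 0.06 mm/year gives 0.06 × 52 = 3.1 mm.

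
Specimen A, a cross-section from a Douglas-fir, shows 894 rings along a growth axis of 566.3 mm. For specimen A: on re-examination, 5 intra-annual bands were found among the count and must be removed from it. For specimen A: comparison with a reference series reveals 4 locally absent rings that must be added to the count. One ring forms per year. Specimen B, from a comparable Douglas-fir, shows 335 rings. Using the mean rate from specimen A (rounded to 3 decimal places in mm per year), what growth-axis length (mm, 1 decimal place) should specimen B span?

Specimen A: correcting the raw count gives 894 − 5 + 4 = 893 true rings.
A: Mean rate = 566.3 mm / 893 years ≈ 0.634 mm per year.
For B, 0.634 mm/year × 335 years = 212.4 mm.

212.4 mm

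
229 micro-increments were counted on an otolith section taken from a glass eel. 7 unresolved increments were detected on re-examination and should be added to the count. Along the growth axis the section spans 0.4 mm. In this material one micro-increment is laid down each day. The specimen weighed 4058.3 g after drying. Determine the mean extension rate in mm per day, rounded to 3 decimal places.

Correcting the raw count gives 229 + 7 = 236 true micro-increments.
Mean rate = 0.4 mm / 236 days ≈ 0.002 mm per day.

0.002 mm per day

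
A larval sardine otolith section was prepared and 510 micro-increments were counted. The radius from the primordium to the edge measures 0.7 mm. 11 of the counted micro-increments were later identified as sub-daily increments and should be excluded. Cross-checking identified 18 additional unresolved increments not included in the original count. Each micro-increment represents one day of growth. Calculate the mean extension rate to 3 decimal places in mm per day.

Correcting the raw count gives 510 − 11 + 18 = 517 true micro-increments.
Mean rate = 0.7 mm / 517 days ≈ 0.001 mm per day.

0.001 mm per day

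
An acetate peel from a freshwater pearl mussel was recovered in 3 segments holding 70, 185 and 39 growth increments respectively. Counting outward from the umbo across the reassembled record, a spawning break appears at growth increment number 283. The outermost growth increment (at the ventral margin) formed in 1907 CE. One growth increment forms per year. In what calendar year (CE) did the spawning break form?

1896 CE

Total growth increments = 70 + 185 + 39 = 294.
294 − 283 = 11 growth increments lie beyond the spawning break toward the ventral margin.
1907 − 11 = 1896 CE.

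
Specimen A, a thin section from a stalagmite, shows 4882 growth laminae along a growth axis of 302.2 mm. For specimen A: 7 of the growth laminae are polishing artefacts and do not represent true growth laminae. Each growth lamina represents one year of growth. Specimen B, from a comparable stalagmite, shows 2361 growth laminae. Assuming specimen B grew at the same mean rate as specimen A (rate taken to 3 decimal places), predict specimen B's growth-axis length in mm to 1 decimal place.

146.4 mm

Specimen A: adjusted count: 4882 − 7 = 4875 growth laminae.
A: 302.2 mm over 4875 years gives 302.2 / 4875 ≈ 0.062 mm per year.
B's length ≈ 0.062 × 2361 = 146.4 mm.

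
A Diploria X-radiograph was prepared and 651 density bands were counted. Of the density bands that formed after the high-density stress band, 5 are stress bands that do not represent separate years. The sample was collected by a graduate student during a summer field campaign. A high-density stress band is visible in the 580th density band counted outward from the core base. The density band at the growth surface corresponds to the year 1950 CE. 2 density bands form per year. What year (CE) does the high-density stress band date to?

1917 CE

651 − 580 = 71 density bands lie beyond the high-density stress band toward the growth surface.
71 − 5 false = 66 true density bands after the high-density stress band.
66 density bands at 2 per year is 66 / 2 = 33 years.
1950 − 33 = 1917 CE.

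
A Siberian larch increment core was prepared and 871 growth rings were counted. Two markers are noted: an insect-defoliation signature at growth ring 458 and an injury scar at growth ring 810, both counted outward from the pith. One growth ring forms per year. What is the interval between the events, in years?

352 yr

810 − 458 = 352 growth rings lie between the two events.
That is 352 years at one growth ring per year.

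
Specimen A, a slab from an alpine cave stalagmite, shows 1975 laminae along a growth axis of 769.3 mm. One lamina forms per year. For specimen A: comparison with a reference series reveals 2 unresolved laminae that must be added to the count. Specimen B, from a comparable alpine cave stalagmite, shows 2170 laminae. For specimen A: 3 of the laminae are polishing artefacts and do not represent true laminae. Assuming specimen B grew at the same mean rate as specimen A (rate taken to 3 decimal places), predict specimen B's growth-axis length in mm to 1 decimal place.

Specimen A: after corrections the count is 1975 − 3 + 2 = 1974 laminae.
A: Extension rate ≈ 769.3 / 1974 = 0.390 mm per year.
Length of B = 0.390 × 2170 = 846.3 mm.

846.3 mm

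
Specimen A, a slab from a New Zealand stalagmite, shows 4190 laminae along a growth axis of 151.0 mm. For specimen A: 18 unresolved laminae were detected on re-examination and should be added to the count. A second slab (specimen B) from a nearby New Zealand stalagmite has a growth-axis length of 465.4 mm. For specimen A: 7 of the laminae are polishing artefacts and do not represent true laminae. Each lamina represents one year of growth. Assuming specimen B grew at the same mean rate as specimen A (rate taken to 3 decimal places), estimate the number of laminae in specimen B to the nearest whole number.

Specimen A: correcting the raw count gives 4190 − 7 + 18 = 4201 true laminae.
A: Extension rate ≈ 151.0 / 4201 = 0.036 mm per year.
For B, 465.4 / 0.036 = 12927.78 years ≈ 12928 laminae.

12928 laminae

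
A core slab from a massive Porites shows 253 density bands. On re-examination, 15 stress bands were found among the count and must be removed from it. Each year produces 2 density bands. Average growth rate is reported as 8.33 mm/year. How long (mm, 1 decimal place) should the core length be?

991.3 mm

True density band count = 253 − 15 = 238.
238 density bands at 2 per year is 238 / 2 = 119 years.
Length ≈ 8.33 × 119 = 991.3 mm.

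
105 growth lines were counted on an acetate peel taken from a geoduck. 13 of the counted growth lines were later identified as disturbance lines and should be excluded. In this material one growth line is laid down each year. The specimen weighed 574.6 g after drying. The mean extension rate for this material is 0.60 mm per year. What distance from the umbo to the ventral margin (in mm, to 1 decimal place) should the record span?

55.2 mm

Correcting the raw count gives 105 − 13 = 92 true growth lines.
Predicted length = 0.60 mm/year × 92 years = 55.2 mm.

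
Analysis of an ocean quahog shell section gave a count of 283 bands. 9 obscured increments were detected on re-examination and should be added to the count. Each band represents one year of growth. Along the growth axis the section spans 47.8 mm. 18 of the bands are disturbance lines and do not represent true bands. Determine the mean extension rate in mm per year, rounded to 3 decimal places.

Adjusted count: 283 − 18 + 9 = 274 bands.
Mean rate = 47.8 mm / 274 years ≈ 0.174 mm per year.

0.174 mm per year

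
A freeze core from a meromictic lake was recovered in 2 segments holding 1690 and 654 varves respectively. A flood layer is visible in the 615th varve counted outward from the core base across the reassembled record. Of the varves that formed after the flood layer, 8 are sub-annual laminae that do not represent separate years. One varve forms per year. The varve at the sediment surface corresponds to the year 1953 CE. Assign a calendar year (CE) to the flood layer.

Total varves = 1690 + 654 = 2344.
2344 − 615 = 1729 varves lie beyond the flood layer toward the sediment surface.
Removing the 8 false varves leaves 1729 − 8 = 1721 true varves beyond the flood layer.
The varve at the sediment surface is 1953 CE, so the flood layer dates to 1953 − 1721 = 232 CE.

232 CE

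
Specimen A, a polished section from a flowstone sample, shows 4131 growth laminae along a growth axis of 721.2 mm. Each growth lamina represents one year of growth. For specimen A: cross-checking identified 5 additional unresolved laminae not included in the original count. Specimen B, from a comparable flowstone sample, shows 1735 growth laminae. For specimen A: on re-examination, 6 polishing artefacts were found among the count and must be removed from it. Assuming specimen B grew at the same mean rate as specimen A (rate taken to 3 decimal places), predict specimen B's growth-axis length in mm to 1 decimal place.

303.6 mm

Specimen A: true growth lamina count = 4131 − 6 + 5 = 4130.
A: Extension rate ≈ 721.2 / 4130 = 0.175 mm per year.
Length of B = 0.175 × 1735 = 303.6 mm.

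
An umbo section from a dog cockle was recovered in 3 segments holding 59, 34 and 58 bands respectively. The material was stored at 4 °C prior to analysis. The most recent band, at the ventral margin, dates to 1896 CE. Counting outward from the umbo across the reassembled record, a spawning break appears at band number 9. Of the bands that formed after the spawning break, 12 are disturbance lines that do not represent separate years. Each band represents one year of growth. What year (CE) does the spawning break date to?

1766 CE

Total bands = 59 + 34 + 58 = 151.
Between band 9 and the ventral margin there are 151 − 9 = 142 bands.
142 − 12 false = 130 true bands after the spawning break.
Counting back 130 years from 1896 CE places the spawning break in 1896 − 130 = 1766 CE.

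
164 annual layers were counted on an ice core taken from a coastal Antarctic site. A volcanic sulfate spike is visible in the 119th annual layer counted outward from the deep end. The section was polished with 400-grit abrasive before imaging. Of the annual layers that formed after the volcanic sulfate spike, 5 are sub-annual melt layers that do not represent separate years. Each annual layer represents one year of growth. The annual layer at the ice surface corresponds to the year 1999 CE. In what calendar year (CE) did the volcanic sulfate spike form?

The volcanic sulfate spike sits at annual layer 119 from the deep end, so 164 − 119 = 45 annual layers formed after it.
Removing the 5 false annual layers leaves 45 − 5 = 40 true annual layers beyond the volcanic sulfate spike.
1999 − 40 = 1959 CE.

1959 CE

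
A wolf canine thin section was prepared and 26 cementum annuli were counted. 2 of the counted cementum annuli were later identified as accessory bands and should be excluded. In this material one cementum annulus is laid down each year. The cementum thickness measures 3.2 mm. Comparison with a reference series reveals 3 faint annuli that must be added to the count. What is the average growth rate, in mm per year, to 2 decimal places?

0.12 mm per year

Correcting the raw count gives 26 − 2 + 3 = 27 true cementum annuli.
Mean rate = 3.2 mm / 27 years ≈ 0.12 mm per year.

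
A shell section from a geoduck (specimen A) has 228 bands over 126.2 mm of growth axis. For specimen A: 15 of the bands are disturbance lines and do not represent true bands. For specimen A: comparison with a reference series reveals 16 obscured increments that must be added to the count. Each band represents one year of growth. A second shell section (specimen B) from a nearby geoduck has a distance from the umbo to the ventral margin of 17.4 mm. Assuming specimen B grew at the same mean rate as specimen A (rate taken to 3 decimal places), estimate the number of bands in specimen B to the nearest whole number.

Specimen A: adjusted count: 228 − 15 + 16 = 229 bands.
A: 126.2 mm over 229 years gives 126.2 / 229 ≈ 0.551 mm/year.
Specimen B: 17.4 mm / 0.551 mm per year = 31.58 years ≈ 32 bands.

32 bands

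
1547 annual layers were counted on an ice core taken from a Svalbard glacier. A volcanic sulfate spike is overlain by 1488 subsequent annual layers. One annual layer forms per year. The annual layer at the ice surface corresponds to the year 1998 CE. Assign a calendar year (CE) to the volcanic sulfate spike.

510 CE

There are 1488 annual layers younger than the volcanic sulfate spike.
1998 − 1488 = 510 CE.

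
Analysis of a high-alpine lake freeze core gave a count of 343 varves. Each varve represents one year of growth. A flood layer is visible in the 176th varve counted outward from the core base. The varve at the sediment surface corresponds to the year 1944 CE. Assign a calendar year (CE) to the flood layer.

1777 CE

343 − 176 = 167 varves lie beyond the flood layer toward the sediment surface.
1944 − 167 = 1777 CE.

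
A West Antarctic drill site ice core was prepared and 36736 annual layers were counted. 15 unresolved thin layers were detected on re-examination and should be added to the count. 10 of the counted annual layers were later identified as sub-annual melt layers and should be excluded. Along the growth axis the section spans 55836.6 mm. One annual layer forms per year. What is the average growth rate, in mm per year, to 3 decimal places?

1.520 mm per year

Correcting the raw count gives 36736 − 10 + 15 = 36741 true annual layers.
55836.6 mm over 36741 years gives 55836.6 / 36741 ≈ 1.520 mm per year.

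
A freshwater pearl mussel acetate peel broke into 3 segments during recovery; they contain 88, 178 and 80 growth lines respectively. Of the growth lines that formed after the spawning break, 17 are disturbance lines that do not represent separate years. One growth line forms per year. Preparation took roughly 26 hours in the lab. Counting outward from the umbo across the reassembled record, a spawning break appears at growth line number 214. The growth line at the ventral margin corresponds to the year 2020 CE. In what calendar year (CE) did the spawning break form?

1905 CE

Total growth lines = 88 + 178 + 80 = 346.
The spawning break sits at growth line 214 from the umbo, so 346 − 214 = 132 growth lines formed after it.
132 − 17 false = 115 true growth lines after the spawning break.
Counting back 115 years from 2020 CE places the spawning break in 2020 − 115 = 1905 CE.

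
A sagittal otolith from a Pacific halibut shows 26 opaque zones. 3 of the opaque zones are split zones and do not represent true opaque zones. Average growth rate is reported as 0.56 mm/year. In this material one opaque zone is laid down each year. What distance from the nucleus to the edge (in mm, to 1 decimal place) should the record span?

True opaque zone count = 26 − 3 = 23.
Length ≈ 0.56 × 23 = 12.9 mm.

12.9 mm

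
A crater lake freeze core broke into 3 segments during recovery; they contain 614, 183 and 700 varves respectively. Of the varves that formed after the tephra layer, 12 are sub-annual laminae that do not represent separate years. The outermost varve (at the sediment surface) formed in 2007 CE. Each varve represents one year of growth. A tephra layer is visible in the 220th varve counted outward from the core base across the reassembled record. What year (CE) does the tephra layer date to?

Total varves = 614 + 183 + 700 = 1497.
Between varve 220 and the sediment surface there are 1497 − 220 = 1277 varves.
Removing the 12 false varves leaves 1277 − 12 = 1265 true varves beyond the tephra layer.
Counting back 1265 years from 2007 CE places the tephra layer in 2007 − 1265 = 742 CE.

742 CE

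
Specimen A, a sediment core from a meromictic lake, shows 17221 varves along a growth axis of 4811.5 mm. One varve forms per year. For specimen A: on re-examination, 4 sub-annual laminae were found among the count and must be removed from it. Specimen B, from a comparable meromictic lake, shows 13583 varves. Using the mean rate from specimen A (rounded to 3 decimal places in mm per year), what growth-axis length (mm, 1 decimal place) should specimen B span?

3789.7 mm

Specimen A: true varve count = 17221 − 4 = 17217.
A: Extension rate ≈ 4811.5 / 17217 = 0.279 mm per year.
Length of B = 0.279 × 13583 = 3789.7 mm.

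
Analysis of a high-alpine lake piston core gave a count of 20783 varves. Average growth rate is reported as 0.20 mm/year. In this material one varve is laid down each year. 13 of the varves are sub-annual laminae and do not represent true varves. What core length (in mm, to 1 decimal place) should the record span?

After corrections the count is 20783 − 13 = 20770 varves.
20770 years at 0.20 mm/year gives 0.20 × 20770 = 4154.0 mm.

4154.0 mm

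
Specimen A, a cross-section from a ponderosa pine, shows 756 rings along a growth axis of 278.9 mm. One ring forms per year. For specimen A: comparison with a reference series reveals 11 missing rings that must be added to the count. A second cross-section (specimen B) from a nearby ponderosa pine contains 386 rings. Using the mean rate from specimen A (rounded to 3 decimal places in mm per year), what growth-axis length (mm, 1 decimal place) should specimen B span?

140.5 mm

Specimen A: true ring count = 756 + 11 = 767.
A: Mean rate = 278.9 mm / 767 years ≈ 0.364 mm/year.
For B, 0.364 mm/year × 386 years = 140.5 mm.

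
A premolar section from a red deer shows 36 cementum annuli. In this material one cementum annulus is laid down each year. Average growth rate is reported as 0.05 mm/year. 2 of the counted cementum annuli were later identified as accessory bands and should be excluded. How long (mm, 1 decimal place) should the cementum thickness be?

1.7 mm

After corrections the count is 36 − 2 = 34 cementum annuli.
Length ≈ 0.05 × 34 = 1.7 mm.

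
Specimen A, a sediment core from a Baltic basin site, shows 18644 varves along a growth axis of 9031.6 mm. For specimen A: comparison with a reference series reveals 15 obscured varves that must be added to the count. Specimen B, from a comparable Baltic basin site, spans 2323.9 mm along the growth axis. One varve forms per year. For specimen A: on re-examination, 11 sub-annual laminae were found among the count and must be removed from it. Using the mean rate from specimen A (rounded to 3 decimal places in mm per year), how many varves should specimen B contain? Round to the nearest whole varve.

4801 varves

Specimen A: after corrections the count is 18644 − 11 + 15 = 18648 varves.
A: Extension rate ≈ 9031.6 / 18648 = 0.484 mm/yr.
B spans 2323.9 / 0.484 = 4801.45 years ≈ 4801 varves.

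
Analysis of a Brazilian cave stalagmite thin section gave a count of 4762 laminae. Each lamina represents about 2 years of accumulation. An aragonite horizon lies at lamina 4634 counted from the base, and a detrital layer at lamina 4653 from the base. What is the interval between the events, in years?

Separation: 4653 − 4634 = 19 laminae.
19 laminae at 2 years each span 19 × 2 = 38 years.

38 yr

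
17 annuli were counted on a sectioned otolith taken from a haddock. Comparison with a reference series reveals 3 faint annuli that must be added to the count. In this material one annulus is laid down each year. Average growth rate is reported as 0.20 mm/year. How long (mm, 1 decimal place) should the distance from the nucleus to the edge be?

After corrections the count is 17 + 3 = 20 annuli.
Predicted length = 0.20 mm/year × 20 years = 4.0 mm.

4.0 mm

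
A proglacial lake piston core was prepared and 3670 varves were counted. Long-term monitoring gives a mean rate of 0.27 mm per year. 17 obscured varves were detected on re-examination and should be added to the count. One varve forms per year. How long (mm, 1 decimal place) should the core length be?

995.5 mm

True varve count = 3670 + 17 = 3687.
3687 years at 0.27 mm/year gives 0.27 × 3687 = 995.5 mm.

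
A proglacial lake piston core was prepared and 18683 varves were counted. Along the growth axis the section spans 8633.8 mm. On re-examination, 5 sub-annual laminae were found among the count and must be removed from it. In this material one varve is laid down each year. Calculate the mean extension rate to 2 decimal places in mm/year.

0.46 mm/year

Adjusted count: 18683 − 5 = 18678 varves.
Extension rate ≈ 8633.8 / 18678 = 0.46 mm/year.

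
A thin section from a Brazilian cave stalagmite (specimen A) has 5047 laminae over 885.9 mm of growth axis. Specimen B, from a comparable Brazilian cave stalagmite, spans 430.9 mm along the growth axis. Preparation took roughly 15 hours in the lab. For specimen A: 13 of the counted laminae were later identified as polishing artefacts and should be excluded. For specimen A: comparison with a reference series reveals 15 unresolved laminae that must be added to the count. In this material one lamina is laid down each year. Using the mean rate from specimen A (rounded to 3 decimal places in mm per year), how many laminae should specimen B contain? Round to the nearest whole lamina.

2462 laminae

Specimen A: adjusted count: 5047 − 13 + 15 = 5049 laminae.
A: Extension rate ≈ 885.9 / 5049 = 0.175 mm/yr.
For B, 430.9 / 0.175 = 2462.29 years ≈ 2462 laminae.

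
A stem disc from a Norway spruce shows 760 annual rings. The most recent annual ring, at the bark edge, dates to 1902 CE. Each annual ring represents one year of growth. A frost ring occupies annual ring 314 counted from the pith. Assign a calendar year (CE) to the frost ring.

The frost ring sits at annual ring 314 from the pith, so 760 − 314 = 446 annual rings formed after it.
1902 − 446 = 1456 CE.

1456 CE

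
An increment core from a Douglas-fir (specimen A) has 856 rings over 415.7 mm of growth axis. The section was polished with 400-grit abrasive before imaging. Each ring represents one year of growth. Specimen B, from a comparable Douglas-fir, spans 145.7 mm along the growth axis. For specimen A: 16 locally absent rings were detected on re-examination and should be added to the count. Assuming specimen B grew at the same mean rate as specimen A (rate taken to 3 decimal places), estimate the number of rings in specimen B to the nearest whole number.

Specimen A: after corrections the count is 856 + 16 = 872 rings.
A: Mean rate = 415.7 mm / 872 years ≈ 0.477 mm/year.
B spans 145.7 / 0.477 = 305.45 years ≈ 305 rings.

305 rings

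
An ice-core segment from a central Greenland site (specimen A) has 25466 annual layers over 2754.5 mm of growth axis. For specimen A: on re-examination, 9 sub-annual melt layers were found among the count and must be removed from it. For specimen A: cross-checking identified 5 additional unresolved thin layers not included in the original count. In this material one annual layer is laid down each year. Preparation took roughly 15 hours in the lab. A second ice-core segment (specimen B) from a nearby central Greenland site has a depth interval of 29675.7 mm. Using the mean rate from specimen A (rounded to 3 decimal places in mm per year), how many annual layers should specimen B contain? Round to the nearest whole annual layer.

Specimen A: correcting the raw count gives 25466 − 9 + 5 = 25462 true annual layers.
A: Mean rate = 2754.5 mm / 25462 years ≈ 0.108 mm per year.
B spans 29675.7 / 0.108 = 274775.00 years ≈ 274775 annual layers.

274775 annual layers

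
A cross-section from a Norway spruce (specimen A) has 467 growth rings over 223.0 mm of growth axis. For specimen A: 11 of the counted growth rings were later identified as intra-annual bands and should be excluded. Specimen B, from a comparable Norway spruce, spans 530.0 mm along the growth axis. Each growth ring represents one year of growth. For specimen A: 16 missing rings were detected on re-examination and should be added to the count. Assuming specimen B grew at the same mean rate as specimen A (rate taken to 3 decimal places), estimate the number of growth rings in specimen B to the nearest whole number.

Specimen A: true growth ring count = 467 − 11 + 16 = 472.
A: Mean rate = 223.0 mm / 472 years ≈ 0.472 mm/yr.
B spans 530.0 / 0.472 = 1122.88 years ≈ 1123 growth rings.

1123 growth rings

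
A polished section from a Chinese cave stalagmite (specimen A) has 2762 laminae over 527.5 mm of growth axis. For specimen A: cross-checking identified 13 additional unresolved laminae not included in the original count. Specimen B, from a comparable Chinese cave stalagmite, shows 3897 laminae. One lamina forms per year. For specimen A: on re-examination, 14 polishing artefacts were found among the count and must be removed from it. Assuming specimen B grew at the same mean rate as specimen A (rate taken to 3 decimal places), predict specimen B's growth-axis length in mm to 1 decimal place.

744.3 mm

Specimen A: after corrections the count is 2762 − 14 + 13 = 2761 laminae.
A: 527.5 mm over 2761 years gives 527.5 / 2761 ≈ 0.191 mm/yr.
Length of B = 0.191 × 3897 = 744.3 mm.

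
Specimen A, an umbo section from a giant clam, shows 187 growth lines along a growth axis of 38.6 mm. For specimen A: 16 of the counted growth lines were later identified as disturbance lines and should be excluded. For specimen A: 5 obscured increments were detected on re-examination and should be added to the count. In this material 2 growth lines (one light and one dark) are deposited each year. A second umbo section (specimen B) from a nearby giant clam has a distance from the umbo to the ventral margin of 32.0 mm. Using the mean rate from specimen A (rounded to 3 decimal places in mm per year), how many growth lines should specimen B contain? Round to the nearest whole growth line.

146 growth lines

Specimen A: true growth line count = 187 − 16 + 5 = 176.
Specimen A: 176 growth lines at 2 per year is 176 / 2 = 88 years.
A: Extension rate ≈ 38.6 / 88 = 0.439 mm/yr.
Specimen B: 32.0 mm / 0.439 mm per year = 72.89 years; at 2 growth lines per year that is 72.89 × 2 ≈ 146 growth lines.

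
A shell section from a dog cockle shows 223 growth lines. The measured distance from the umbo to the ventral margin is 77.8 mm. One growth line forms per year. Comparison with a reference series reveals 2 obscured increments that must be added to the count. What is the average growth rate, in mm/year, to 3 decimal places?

0.346 mm/year

True growth line count = 223 + 2 = 225.
77.8 mm over 225 years gives 77.8 / 225 ≈ 0.346 mm/year.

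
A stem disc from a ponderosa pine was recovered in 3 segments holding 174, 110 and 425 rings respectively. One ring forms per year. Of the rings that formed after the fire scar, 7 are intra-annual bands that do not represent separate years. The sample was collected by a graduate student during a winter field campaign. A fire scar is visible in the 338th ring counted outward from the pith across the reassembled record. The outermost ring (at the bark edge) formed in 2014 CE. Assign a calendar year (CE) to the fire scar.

1650 CE

Total rings = 174 + 110 + 425 = 709.
Between ring 338 and the bark edge there are 709 − 338 = 371 rings.
Excluding 7 false rings: 371 − 7 = 364.
The ring at the bark edge is 2014 CE, so the fire scar dates to 2014 − 364 = 1650 CE.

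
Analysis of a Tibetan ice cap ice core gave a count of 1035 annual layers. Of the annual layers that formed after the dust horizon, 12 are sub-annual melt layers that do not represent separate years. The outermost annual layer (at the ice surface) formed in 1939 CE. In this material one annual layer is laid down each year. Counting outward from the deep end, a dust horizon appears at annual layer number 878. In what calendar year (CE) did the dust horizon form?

Between annual layer 878 and the ice surface there are 1035 − 878 = 157 annual layers.
Excluding 12 false annual layers: 157 − 12 = 145.
Counting back 145 years from 1939 CE places the dust horizon in 1939 − 145 = 1794 CE.

1794 CE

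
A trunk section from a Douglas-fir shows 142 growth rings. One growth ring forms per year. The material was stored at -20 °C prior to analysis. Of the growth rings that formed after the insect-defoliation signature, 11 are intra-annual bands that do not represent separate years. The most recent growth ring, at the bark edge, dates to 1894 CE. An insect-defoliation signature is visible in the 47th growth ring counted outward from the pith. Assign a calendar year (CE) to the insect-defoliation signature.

The insect-defoliation signature sits at growth ring 47 from the pith, so 142 − 47 = 95 growth rings formed after it.
Removing the 11 false growth rings leaves 95 − 11 = 84 true growth rings beyond the insect-defoliation signature.
The growth ring at the bark edge is 1894 CE, so the insect-defoliation signature dates to 1894 − 84 = 1810 CE.

1810 CE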